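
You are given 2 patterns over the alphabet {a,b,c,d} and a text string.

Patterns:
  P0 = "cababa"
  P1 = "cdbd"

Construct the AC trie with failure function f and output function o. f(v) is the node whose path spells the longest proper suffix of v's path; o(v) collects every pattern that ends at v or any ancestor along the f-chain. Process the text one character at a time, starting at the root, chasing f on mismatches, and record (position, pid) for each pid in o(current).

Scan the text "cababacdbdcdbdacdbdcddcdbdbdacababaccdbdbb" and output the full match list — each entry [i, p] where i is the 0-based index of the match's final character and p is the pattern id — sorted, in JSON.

Build:
Trie (insert patterns):
  0='ε' goto c→1
  1='c' goto a→2 d→7
  2='ca' goto b→3
  3='cab' goto a→4
  4='caba' goto b→5
  5='cabab' goto a→6
  6='cababa' goto ·  ←P0
  7='cd' goto b→8
  8='cdb' goto d→9
  9='cdbd' goto ·  ←P1

Failure links (BFS by depth):
  fail(1) 'c': from fail(0)=0 chase 'c': 0 ⇒ 0;  out=∅∪out(0)=∅
  fail(2) 'ca': from fail(1)=0 chase 'a': 0 ⇒ 0;  out=∅∪out(0)=∅
  fail(7) 'cd': from fail(1)=0 chase 'd': 0 ⇒ 0;  out=∅∪out(0)=∅
  fail(3) 'cab': from fail(2)=0 chase 'b': 0 ⇒ 0;  out=∅∪out(0)=∅
  fail(8) 'cdb': from fail(7)=0 chase 'b': 0 ⇒ 0;  out=∅∪out(0)=∅
  fail(4) 'caba': from fail(3)=0 chase 'a': 0 ⇒ 0;  out=∅∪out(0)=∅
  fail(9) 'cdbd': from fail(8)=0 chase 'd': 0 ⇒ 0;  out={1}∪out(0)={1}
  fail(5) 'cabab': from fail(4)=0 chase 'b': 0 ⇒ 0;  out=∅∪out(0)=∅
  fail(6) 'cababa': from fail(5)=0 chase 'a': 0 ⇒ 0;  out={0}∪out(0)={0}

Text stream:
pos 0 'c': at 1
pos 1 'a': at 2
pos 2 'b': at 3
pos 3 'a': at 4
pos 4 'b': at 5
pos 5 'a': at 6  → match P0@[0:5]
pos 6 'c': at 1 (via fail)
pos 7 'd': at 7
pos 8 'b': at 8
pos 9 'd': at 9  → match P1@[6:9]
pos 10 'c': at 1 (via fail)
pos 11 'd': at 7
pos 12 'b': at 8
pos 13 'd': at 9  → match P1@[10:13]
pos 14 'a': at 0 (via fail)
pos 15 'c': at 1
pos 16 'd': at 7
pos 17 'b': at 8
pos 18 'd': at 9  → match P1@[15:18]
pos 19 'c': at 1 (via fail)
pos 20 'd': at 7
pos 21 'd': at 0 (via fail)
pos 22 'c': at 1
pos 23 'd': at 7
pos 24 'b': at 8
pos 25 'd': at 9  → match P1@[22:25]
pos 26 'b': at 0 (via fail)
pos 27 'd': at 0
pos 28 'a': at 0
pos 29 'c': at 1
pos 30 'a': at 2
pos 31 'b': at 3
pos 32 'a': at 4
pos 33 'b': at 5
pos 34 'a': at 6  → match P0@[29:34]
pos 35 'c': at 1 (via fail)
pos 36 'c': at 1 (via fail)
pos 37 'd': at 7
pos 38 'b': at 8
pos 39 'd': at 9  → match P1@[36:39]
pos 40 'b': at 0 (via fail)
pos 41 'b': at 0

Matches: [[5,0],[9,1],[13,1],[18,1],[25,1],[34,0],[39,1]]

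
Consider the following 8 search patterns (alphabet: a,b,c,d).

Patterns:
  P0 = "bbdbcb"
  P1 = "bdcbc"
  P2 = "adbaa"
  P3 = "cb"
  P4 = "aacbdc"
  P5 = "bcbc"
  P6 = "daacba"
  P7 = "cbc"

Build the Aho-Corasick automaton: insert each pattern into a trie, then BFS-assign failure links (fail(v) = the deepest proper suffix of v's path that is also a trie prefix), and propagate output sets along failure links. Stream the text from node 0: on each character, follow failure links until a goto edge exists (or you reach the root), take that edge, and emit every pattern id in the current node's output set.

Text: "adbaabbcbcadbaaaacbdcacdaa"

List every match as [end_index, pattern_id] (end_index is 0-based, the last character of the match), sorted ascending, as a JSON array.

Construct AC machine:
Trie (insert patterns):
  n0 'ε': a→11 b→1 c→16 d→26
  n1 'b': b→2 c→23 d→7
  n2 'bb': d→3
  n3 'bbd': b→4
  n4 'bbdb': c→5
  n5 'bbdbc': b→6
  n6 'bbdbcb': ·  ←P0
  n7 'bd': c→8
  n8 'bdc': b→9
  n9 'bdcb': c→10
  n10 'bdcbc': ·  ←P1
  n11 'a': a→18 d→12
  n12 'ad': b→13
  n13 'adb': a→14
  n14 'adba': a→15
  n15 'adbaa': ·  ←P2
  n16 'c': b→17
  n17 'cb': c→32  ←P3
  n18 'aa': c→19
  n19 'aac': b→20
  n20 'aacb': d→21
  n21 'aacbd': c→22
  n22 'aacbdc': ·  ←P4
  n23 'bc': b→24
  n24 'bcb': c→25
  n25 'bcbc': ·  ←P5
  n26 'd': a→27
  n27 'da': a→28
  n28 'daa': c→29
  n29 'daac': b→30
  n30 'daacb': a→31
  n31 'daacba': ·  ←P6
  n32 'cbc': ·  ←P7

BFS fail/out derivation:
  n1('b'): parent n0 fail=0; on 'b' 0 → fail=0;  out ∅∪∅=∅
  n11('a'): parent n0 fail=0; on 'a' 0 → fail=0;  out ∅∪∅=∅
  n16('c'): parent n0 fail=0; on 'c' 0 → fail=0;  out ∅∪∅=∅
  n26('d'): parent n0 fail=0; on 'd' 0 → fail=0;  out ∅∪∅=∅
  n2('bb'): parent n1 fail=0; on 'b' 0 → fail=1;  out ∅∪∅=∅
  n7('bd'): parent n1 fail=0; on 'd' 0 → fail=26;  out ∅∪∅=∅
  n12('ad'): parent n11 fail=0; on 'd' 0 → fail=26;  out ∅∪∅=∅
  n17('cb'): parent n16 fail=0; on 'b' 0 → fail=1;  out {3}∪∅={3}
  n18('aa'): parent n11 fail=0; on 'a' 0 → fail=11;  out ∅∪∅=∅
  n23('bc'): parent n1 fail=0; on 'c' 0 → fail=16;  out ∅∪∅=∅
  n27('da'): parent n26 fail=0; on 'a' 0 → fail=11;  out ∅∪∅=∅
  n3('bbd'): parent n2 fail=1; on 'd' 1 → fail=7;  out ∅∪∅=∅
  n8('bdc'): parent n7 fail=26; on 'c' 26→0 → fail=16;  out ∅∪∅=∅
  n13('adb'): parent n12 fail=26; on 'b' 26→0 → fail=1;  out ∅∪∅=∅
  n19('aac'): parent n18 fail=11; on 'c' 11→0 → fail=16;  out ∅∪∅=∅
  n24('bcb'): parent n23 fail=16; on 'b' 16 → fail=17;  out ∅∪{3}={3}
  n28('daa'): parent n27 fail=11; on 'a' 11 → fail=18;  out ∅∪∅=∅
  n32('cbc'): parent n17 fail=1; on 'c' 1 → fail=23;  out {7}∪∅={7}
  n4('bbdb'): parent n3 fail=7; on 'b' 7→26→0 → fail=1;  out ∅∪∅=∅
  n9('bdcb'): parent n8 fail=16; on 'b' 16 → fail=17;  out ∅∪{3}={3}
  n14('adba'): parent n13 fail=1; on 'a' 1→0 → fail=11;  out ∅∪∅=∅
  n20('aacb'): parent n19 fail=16; on 'b' 16 → fail=17;  out ∅∪{3}={3}
  n25('bcbc'): parent n24 fail=17; on 'c' 17 → fail=32;  out {5}∪{7}={5,7}
  n29('daac'): parent n28 fail=18; on 'c' 18 → fail=19;  out ∅∪∅=∅
  n5('bbdbc'): parent n4 fail=1; on 'c' 1 → fail=23;  out ∅∪∅=∅
  n10('bdcbc'): parent n9 fail=17; on 'c' 17 → fail=32;  out {1}∪{7}={1,7}
  n15('adbaa'): parent n14 fail=11; on 'a' 11 → fail=18;  out {2}∪∅={2}
  n21('aacbd'): parent n20 fail=17; on 'd' 17→1 → fail=7;  out ∅∪∅=∅
  n30('daacb'): parent n29 fail=19; on 'b' 19 → fail=20;  out ∅∪{3}={3}
  n6('bbdbcb'): parent n5 fail=23; on 'b' 23 → fail=24;  out {0}∪{3}={0,3}
  n22('aacbdc'): parent n21 fail=7; on 'c' 7 → fail=8;  out {4}∪∅={4}
  n31('daacba'): parent n30 fail=20; on 'a' 20→17→1→0 → fail=11;  out {6}∪∅={6}

Text stream:
[0] read 'a'  n0⇒n11
[1] read 'd'  n11⇒n12
[2] read 'b'  n12⇒n13
[3] read 'a'  n13⇒n14
[4] read 'a'  n14⇒n15  → match P2@[0:4]
[5] read 'b'  n15⇒n1 (fail-walked)
[6] read 'b'  n1⇒n2
[7] read 'c'  n2⇒n23 (fail-walked)
[8] read 'b'  n23⇒n24  → match P3@[7:8]
[9] read 'c'  n24⇒n25  → match P5@[6:9],P7@[7:9]
[10] read 'a'  n25⇒n11 (fail-walked)
[11] read 'd'  n11⇒n12
[12] read 'b'  n12⇒n13
[13] read 'a'  n13⇒n14
[14] read 'a'  n14⇒n15  → match P2@[10:14]
[15] read 'a'  n15⇒n18 (fail-walked)
[16] read 'a'  n18⇒n18 (fail-walked)
[17] read 'c'  n18⇒n19
[18] read 'b'  n19⇒n20  → match P3@[17:18]
[19] read 'd'  n20⇒n21
[20] read 'c'  n21⇒n22  → match P4@[15:20]
[21] read 'a'  n22⇒n11 (fail-walked)
[22] read 'c'  n11⇒n16 (fail-walked)
[23] read 'd'  n16⇒n26 (fail-walked)
[24] read 'a'  n26⇒n27
[25] read 'a'  n27⇒n28

Matches: [[4,2],[8,3],[9,5],[9,7],[14,2],[18,3],[20,4]]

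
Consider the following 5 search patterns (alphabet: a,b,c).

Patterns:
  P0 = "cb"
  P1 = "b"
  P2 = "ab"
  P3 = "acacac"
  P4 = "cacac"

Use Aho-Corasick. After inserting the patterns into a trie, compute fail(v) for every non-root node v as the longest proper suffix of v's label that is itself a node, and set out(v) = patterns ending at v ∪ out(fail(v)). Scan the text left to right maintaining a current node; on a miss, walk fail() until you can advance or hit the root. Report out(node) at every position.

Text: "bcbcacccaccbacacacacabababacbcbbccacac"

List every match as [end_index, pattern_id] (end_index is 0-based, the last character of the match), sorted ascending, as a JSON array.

Construct AC machine:
Trie nodes:
  n0 'ε': a→4 b→3 c→1
  n1 'c': a→11 b→2
  n2 'cb': ·  [P0 ends]
  n3 'b': ·  [P1 ends]
  n4 'a': b→5 c→6
  n5 'ab': ·  [P2 ends]
  n6 'ac': a→7
  n7 'aca': c→8
  n8 'acac': a→9
  n9 'acaca': c→10
  n10 'acacac': ·  [P3 ends]
  n11 'ca': c→12
  n12 'cac': a→13
  n13 'caca': c→14
  n14 'cacac': ·  [P4 ends]

Failure links (BFS by depth):
  n1('c'): parent n0 fail=0; on 'c' 0 → fail=0;  out ∅∪∅=∅
  n3('b'): parent n0 fail=0; on 'b' 0 → fail=0;  out {1}∪∅={1}
  n4('a'): parent n0 fail=0; on 'a' 0 → fail=0;  out ∅∪∅=∅
  n2('cb'): parent n1 fail=0; on 'b' 0 → fail=3;  out {0}∪{1}={0,1}
  n5('ab'): parent n4 fail=0; on 'b' 0 → fail=3;  out {2}∪{1}={1,2}
  n6('ac'): parent n4 fail=0; on 'c' 0 → fail=1;  out ∅∪∅=∅
  n11('ca'): parent n1 fail=0; on 'a' 0 → fail=4;  out ∅∪∅=∅
  n7('aca'): parent n6 fail=1; on 'a' 1 → fail=11;  out ∅∪∅=∅
  n12('cac'): parent n11 fail=4; on 'c' 4 → fail=6;  out ∅∪∅=∅
  n8('acac'): parent n7 fail=11; on 'c' 11 → fail=12;  out ∅∪∅=∅
  n13('caca'): parent n12 fail=6; on 'a' 6 → fail=7;  out ∅∪∅=∅
  n9('acaca'): parent n8 fail=12; on 'a' 12 → fail=13;  out ∅∪∅=∅
  n14('cacac'): parent n13 fail=7; on 'c' 7 → fail=8;  out {4}∪∅={4}
  n10('acacac'): parent n9 fail=13; on 'c' 13 → fail=14;  out {3}∪{4}={3,4}

Text stream:
pos 0 'b': at 3  emit P1@[0:0]
pos 1 'c': at 1 (via fail)
pos 2 'b': at 2  emit P0@[1:2],P1@[2:2]
pos 3 'c': at 1 (via fail)
pos 4 'a': at 11
pos 5 'c': at 12
pos 6 'c': at 1 (via fail)
pos 7 'c': at 1 (via fail)
pos 8 'a': at 11
pos 9 'c': at 12
pos 10 'c': at 1 (via fail)
pos 11 'b': at 2  emit P0@[10:11],P1@[11:11]
pos 12 'a': at 4 (via fail)
pos 13 'c': at 6
pos 14 'a': at 7
pos 15 'c': at 8
pos 16 'a': at 9
pos 17 'c': at 10  emit P3@[12:17],P4@[13:17]
pos 18 'a': at 9 (via fail)
pos 19 'c': at 10  emit P3@[14:19],P4@[15:19]
pos 20 'a': at 9 (via fail)
pos 21 'b': at 5 (via fail)  emit P1@[21:21],P2@[20:21]
pos 22 'a': at 4 (via fail)
pos 23 'b': at 5  emit P1@[23:23],P2@[22:23]
pos 24 'a': at 4 (via fail)
pos 25 'b': at 5  emit P1@[25:25],P2@[24:25]
pos 26 'a': at 4 (via fail)
pos 27 'c': at 6
pos 28 'b': at 2 (via fail)  emit P0@[27:28],P1@[28:28]
pos 29 'c': at 1 (via fail)
pos 30 'b': at 2  emit P0@[29:30],P1@[30:30]
pos 31 'b': at 3 (via fail)  emit P1@[31:31]
pos 32 'c': at 1 (via fail)
pos 33 'c': at 1 (via fail)
pos 34 'a': at 11
pos 35 'c': at 12
pos 36 'a': at 13
pos 37 'c': at 14  emit P4@[33:37]

Matches: [[0,1],[2,0],[2,1],[11,0],[11,1],[17,3],[17,4],[19,3],[19,4],[21,1],[21,2],[23,1],[23,2],[25,1],[25,2],[28,0],[28,1],[30,0],[30,1],[31,1],[37,4]]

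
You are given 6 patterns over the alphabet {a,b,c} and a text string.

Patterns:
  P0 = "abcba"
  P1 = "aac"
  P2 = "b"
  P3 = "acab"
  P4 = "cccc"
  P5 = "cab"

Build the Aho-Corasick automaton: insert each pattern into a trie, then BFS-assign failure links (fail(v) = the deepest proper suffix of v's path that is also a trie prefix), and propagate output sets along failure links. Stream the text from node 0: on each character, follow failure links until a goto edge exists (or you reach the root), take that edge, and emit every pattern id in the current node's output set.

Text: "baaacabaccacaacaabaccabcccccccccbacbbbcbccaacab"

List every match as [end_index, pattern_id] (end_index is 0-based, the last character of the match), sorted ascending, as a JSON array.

Build:
Trie nodes:
  n0 'ε': a→1 b→8 c→12
  n1 'a': a→6 b→2 c→9
  n2 'ab': c→3
  n3 'abc': b→4
  n4 'abcb': a→5
  n5 'abcba': ·  ←P0
  n6 'aa': c→7
  n7 'aac': ·  ←P1
  n8 'b': ·  ←P2
  n9 'ac': a→10
  n10 'aca': b→11
  n11 'acab': ·  ←P3
  n12 'c': a→16 c→13
  n13 'cc': c→14
  n14 'ccc': c→15
  n15 'cccc': ·  ←P4
  n16 'ca': b→17
  n17 'cab': ·  ←P5

BFS fail/out derivation:
  fail(1) 'a': from fail(0)=0 chase 'a': 0 ⇒ 0;  out=∅∪out(0)=∅
  fail(8) 'b': from fail(0)=0 chase 'b': 0 ⇒ 0;  out={2}∪out(0)={2}
  fail(12) 'c': from fail(0)=0 chase 'c': 0 ⇒ 0;  out=∅∪out(0)=∅
  fail(2) 'ab': from fail(1)=0 chase 'b': 0 ⇒ 8;  out=∅∪out(8)={2}
  fail(6) 'aa': from fail(1)=0 chase 'a': 0 ⇒ 1;  out=∅∪out(1)=∅
  fail(9) 'ac': from fail(1)=0 chase 'c': 0 ⇒ 12;  out=∅∪out(12)=∅
  fail(13) 'cc': from fail(12)=0 chase 'c': 0 ⇒ 12;  out=∅∪out(12)=∅
  fail(16) 'ca': from fail(12)=0 chase 'a': 0 ⇒ 1;  out=∅∪out(1)=∅
  fail(3) 'abc': from fail(2)=8 chase 'c': 8→0 ⇒ 12;  out=∅∪out(12)=∅
  fail(7) 'aac': from fail(6)=1 chase 'c': 1 ⇒ 9;  out={1}∪out(9)={1}
  fail(10) 'aca': from fail(9)=12 chase 'a': 12 ⇒ 16;  out=∅∪out(16)=∅
  fail(14) 'ccc': from fail(13)=12 chase 'c': 12 ⇒ 13;  out=∅∪out(13)=∅
  fail(17) 'cab': from fail(16)=1 chase 'b': 1 ⇒ 2;  out={5}∪out(2)={2,5}
  fail(4) 'abcb': from fail(3)=12 chase 'b': 12→0 ⇒ 8;  out=∅∪out(8)={2}
  fail(11) 'acab': from fail(10)=16 chase 'b': 16 ⇒ 17;  out={3}∪out(17)={2,3,5}
  fail(15) 'cccc': from fail(14)=13 chase 'c': 13 ⇒ 14;  out={4}∪out(14)={4}
  fail(5) 'abcba': from fail(4)=8 chase 'a': 8→0 ⇒ 1;  out={0}∪out(1)={0}

Scan:
i=0 'b': node 0→8  ** P2@[0:0]
i=1 'a': node 8→1 (via fail)
i=2 'a': node 1→6
i=3 'a': node 6→6 (via fail)
i=4 'c': node 6→7  ** P1@[2:4]
i=5 'a': node 7→10 (via fail)
i=6 'b': node 10→11  ** P2@[6:6],P3@[3:6],P5@[4:6]
i=7 'a': node 11→1 (via fail)
i=8 'c': node 1→9
i=9 'c': node 9→13 (via fail)
i=10 'a': node 13→16 (via fail)
i=11 'c': node 16→9 (via fail)
i=12 'a': node 9→10
i=13 'a': node 10→6 (via fail)
i=14 'c': node 6→7  ** P1@[12:14]
i=15 'a': node 7→10 (via fail)
i=16 'a': node 10→6 (via fail)
i=17 'b': node 6→2 (via fail)  ** P2@[17:17]
i=18 'a': node 2→1 (via fail)
i=19 'c': node 1→9
i=20 'c': node 9→13 (via fail)
i=21 'a': node 13→16 (via fail)
i=22 'b': node 16→17  ** P2@[22:22],P5@[20:22]
i=23 'c': node 17→3 (via fail)
i=24 'c': node 3→13 (via fail)
i=25 'c': node 13→14
i=26 'c': node 14→15  ** P4@[23:26]
i=27 'c': node 15→15 (via fail)  ** P4@[24:27]
i=28 'c': node 15→15 (via fail)  ** P4@[25:28]
i=29 'c': node 15→15 (via fail)  ** P4@[26:29]
i=30 'c': node 15→15 (via fail)  ** P4@[27:30]
i=31 'c': node 15→15 (via fail)  ** P4@[28:31]
i=32 'b': node 15→8 (via fail)  ** P2@[32:32]
i=33 'a': node 8→1 (via fail)
i=34 'c': node 1→9
i=35 'b': node 9→8 (via fail)  ** P2@[35:35]
i=36 'b': node 8→8 (via fail)  ** P2@[36:36]
i=37 'b': node 8→8 (via fail)  ** P2@[37:37]
i=38 'c': node 8→12 (via fail)
i=39 'b': node 12→8 (via fail)  ** P2@[39:39]
i=40 'c': node 8→12 (via fail)
i=41 'c': node 12→13
i=42 'a': node 13→16 (via fail)
i=43 'a': node 16→6 (via fail)
i=44 'c': node 6→7  ** P1@[42:44]
i=45 'a': node 7→10 (via fail)
i=46 'b': node 10→11  ** P2@[46:46],P3@[43:46],P5@[44:46]

Result: [[0,2],[4,1],[6,2],[6,3],[6,5],[14,1],[17,2],[22,2],[22,5],[26,4],[27,4],[28,4],[29,4],[30,4],[31,4],[32,2],[35,2],[36,2],[37,2],[39,2],[44,1],[46,2],[46,3],[46,5]]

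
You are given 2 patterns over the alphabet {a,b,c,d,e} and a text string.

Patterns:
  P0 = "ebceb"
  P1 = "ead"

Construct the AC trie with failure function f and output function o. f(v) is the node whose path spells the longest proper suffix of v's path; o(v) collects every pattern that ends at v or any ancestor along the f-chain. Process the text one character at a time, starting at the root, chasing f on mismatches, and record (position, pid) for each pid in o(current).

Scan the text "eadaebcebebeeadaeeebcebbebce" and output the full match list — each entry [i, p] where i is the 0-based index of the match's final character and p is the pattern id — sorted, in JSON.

Build automaton:
Trie nodes:
  0='ε' goto e→1
  1='e' goto a→6 b→2
  2='eb' goto c→3
  3='ebc' goto e→4
  4='ebce' goto b→5
  5='ebceb' goto ·  ←P0
  6='ea' goto d→7
  7='ead' goto ·  ←P1

Failure links (BFS by depth):
  fail(1) 'e': from fail(0)=0 chase 'e': 0 ⇒ 0;  out=∅∪out(0)=∅
  fail(2) 'eb': from fail(1)=0 chase 'b': 0 ⇒ 0;  out=∅∪out(0)=∅
  fail(6) 'ea': from fail(1)=0 chase 'a': 0 ⇒ 0;  out=∅∪out(0)=∅
  fail(3) 'ebc': from fail(2)=0 chase 'c': 0 ⇒ 0;  out=∅∪out(0)=∅
  fail(7) 'ead': from fail(6)=0 chase 'd': 0 ⇒ 0;  out={1}∪out(0)={1}
  fail(4) 'ebce': from fail(3)=0 chase 'e': 0 ⇒ 1;  out=∅∪out(1)=∅
  fail(5) 'ebceb': from fail(4)=1 chase 'b': 1 ⇒ 2;  out={0}∪out(2)={0}

Scan:
pos 0 'e': at 1
pos 1 'a': at 6
pos 2 'd': at 7  → match P1@[0:2]
pos 3 'a': at 0 ·f
pos 4 'e': at 1
pos 5 'b': at 2
pos 6 'c': at 3
pos 7 'e': at 4
pos 8 'b': at 5  → match P0@[4:8]
pos 9 'e': at 1 ·f
pos 10 'b': at 2
pos 11 'e': at 1 ·f
pos 12 'e': at 1 ·f
pos 13 'a': at 6
pos 14 'd': at 7  → match P1@[12:14]
pos 15 'a': at 0 ·f
pos 16 'e': at 1
pos 17 'e': at 1 ·f
pos 18 'e': at 1 ·f
pos 19 'b': at 2
pos 20 'c': at 3
pos 21 'e': at 4
pos 22 'b': at 5  → match P0@[18:22]
pos 23 'b': at 0 ·f
pos 24 'e': at 1
pos 25 'b': at 2
pos 26 'c': at 3
pos 27 'e': at 4

Result: [[2,1],[8,0],[14,1],[22,0]]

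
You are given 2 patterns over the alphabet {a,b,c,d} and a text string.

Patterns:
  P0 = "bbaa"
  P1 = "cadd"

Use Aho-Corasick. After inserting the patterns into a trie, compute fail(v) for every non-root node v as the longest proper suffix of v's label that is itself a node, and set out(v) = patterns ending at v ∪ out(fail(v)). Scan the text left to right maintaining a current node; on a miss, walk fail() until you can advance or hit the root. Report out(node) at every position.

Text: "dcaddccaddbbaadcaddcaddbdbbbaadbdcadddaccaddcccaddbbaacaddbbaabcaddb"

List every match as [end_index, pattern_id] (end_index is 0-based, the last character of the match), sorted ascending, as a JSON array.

Construct AC machine:
Trie (insert patterns):
  0='ε' goto b→1 c→5
  1='b' goto b→2
  2='bb' goto a→3
  3='bba' goto a→4
  4='bbaa' goto ·  [P0 ends]
  5='c' goto a→6
  6='ca' goto d→7
  7='cad' goto d→8
  8='cadd' goto ·  [P1 ends]

Failure links (BFS by depth):
  n1('b'): parent n0 fail=0; on 'b' 0 → fail=0;  out ∅∪∅=∅
  n5('c'): parent n0 fail=0; on 'c' 0 → fail=0;  out ∅∪∅=∅
  n2('bb'): parent n1 fail=0; on 'b' 0 → fail=1;  out ∅∪∅=∅
  n6('ca'): parent n5 fail=0; on 'a' 0 → fail=0;  out ∅∪∅=∅
  n3('bba'): parent n2 fail=1; on 'a' 1→0 → fail=0;  out ∅∪∅=∅
  n7('cad'): parent n6 fail=0; on 'd' 0 → fail=0;  out ∅∪∅=∅
  n4('bbaa'): parent n3 fail=0; on 'a' 0 → fail=0;  out {0}∪∅={0}
  n8('cadd'): parent n7 fail=0; on 'd' 0 → fail=0;  out {1}∪∅={1}

Scan:
pos 0 'd': at 0
pos 1 'c': at 5
pos 2 'a': at 6
pos 3 'd': at 7
pos 4 'd': at 8  ** P1@[1:4]
pos 5 'c': at 5 (fail-walked)
pos 6 'c': at 5 (fail-walked)
pos 7 'a': at 6
pos 8 'd': at 7
pos 9 'd': at 8  ** P1@[6:9]
pos 10 'b': at 1 (fail-walked)
pos 11 'b': at 2
pos 12 'a': at 3
pos 13 'a': at 4  ** P0@[10:13]
pos 14 'd': at 0 (fail-walked)
pos 15 'c': at 5
pos 16 'a': at 6
pos 17 'd': at 7
pos 18 'd': at 8  ** P1@[15:18]
pos 19 'c': at 5 (fail-walked)
pos 20 'a': at 6
pos 21 'd': at 7
pos 22 'd': at 8  ** P1@[19:22]
pos 23 'b': at 1 (fail-walked)
pos 24 'd': at 0 (fail-walked)
pos 25 'b': at 1
pos 26 'b': at 2
pos 27 'b': at 2 (fail-walked)
pos 28 'a': at 3
pos 29 'a': at 4  ** P0@[26:29]
pos 30 'd': at 0 (fail-walked)
pos 31 'b': at 1
pos 32 'd': at 0 (fail-walked)
pos 33 'c': at 5
pos 34 'a': at 6
pos 35 'd': at 7
pos 36 'd': at 8  ** P1@[33:36]
pos 37 'd': at 0 (fail-walked)
pos 38 'a': at 0
pos 39 'c': at 5
pos 40 'c': at 5 (fail-walked)
pos 41 'a': at 6
pos 42 'd': at 7
pos 43 'd': at 8  ** P1@[40:43]
pos 44 'c': at 5 (fail-walked)
pos 45 'c': at 5 (fail-walked)
pos 46 'c': at 5 (fail-walked)
pos 47 'a': at 6
pos 48 'd': at 7
pos 49 'd': at 8  ** P1@[46:49]
pos 50 'b': at 1 (fail-walked)
pos 51 'b': at 2
pos 52 'a': at 3
pos 53 'a': at 4  ** P0@[50:53]
pos 54 'c': at 5 (fail-walked)
pos 55 'a': at 6
pos 56 'd': at 7
pos 57 'd': at 8  ** P1@[54:57]
pos 58 'b': at 1 (fail-walked)
pos 59 'b': at 2
pos 60 'a': at 3
pos 61 'a': at 4  ** P0@[58:61]
pos 62 'b': at 1 (fail-walked)
pos 63 'c': at 5 (fail-walked)
pos 64 'a': at 6
pos 65 'd': at 7
pos 66 'd': at 8  ** P1@[63:66]
pos 67 'b': at 1 (fail-walked)

Matches: [[4,1],[9,1],[13,0],[18,1],[22,1],[29,0],[36,1],[43,1],[49,1],[53,0],[57,1],[61,0],[66,1]]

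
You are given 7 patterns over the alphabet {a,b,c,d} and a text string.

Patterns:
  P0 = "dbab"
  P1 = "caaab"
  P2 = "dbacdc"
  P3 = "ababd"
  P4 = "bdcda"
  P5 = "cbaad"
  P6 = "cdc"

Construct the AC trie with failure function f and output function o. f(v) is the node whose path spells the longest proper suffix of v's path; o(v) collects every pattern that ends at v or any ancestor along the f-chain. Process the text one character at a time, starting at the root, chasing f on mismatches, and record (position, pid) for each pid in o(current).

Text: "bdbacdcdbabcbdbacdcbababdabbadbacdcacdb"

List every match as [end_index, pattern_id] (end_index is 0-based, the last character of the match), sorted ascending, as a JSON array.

Build:
Trie (insert patterns):
  n0 'ε': a→13 b→18 c→5 d→1
  n1 'd': b→2
  n2 'db': a→3
  n3 'dba': b→4 c→10
  n4 'dbab': ·  ←P0
  n5 'c': a→6 b→23 d→27
  n6 'ca': a→7
  n7 'caa': a→8
  n8 'caaa': b→9
  n9 'caaab': ·  ←P1
  n10 'dbac': d→11
  n11 'dbacd': c→12
  n12 'dbacdc': ·  ←P2
  n13 'a': b→14
  n14 'ab': a→15
  n15 'aba': b→16
  n16 'abab': d→17
  n17 'ababd': ·  ←P3
  n18 'b': d→19
  n19 'bd': c→20
  n20 'bdc': d→21
  n21 'bdcd': a→22
  n22 'bdcda': ·  ←P4
  n23 'cb': a→24
  n24 'cba': a→25
  n25 'cbaa': d→26
  n26 'cbaad': ·  ←P5
  n27 'cd': c→28
  n28 'cdc': ·  ←P6

Failure links (BFS by depth):
  fail(1) 'd': from fail(0)=0 chase 'd': 0 ⇒ 0;  out=∅∪out(0)=∅
  fail(5) 'c': from fail(0)=0 chase 'c': 0 ⇒ 0;  out=∅∪out(0)=∅
  fail(13) 'a': from fail(0)=0 chase 'a': 0 ⇒ 0;  out=∅∪out(0)=∅
  fail(18) 'b': from fail(0)=0 chase 'b': 0 ⇒ 0;  out=∅∪out(0)=∅
  fail(2) 'db': from fail(1)=0 chase 'b': 0 ⇒ 18;  out=∅∪out(18)=∅
  fail(6) 'ca': from fail(5)=0 chase 'a': 0 ⇒ 13;  out=∅∪out(13)=∅
  fail(14) 'ab': from fail(13)=0 chase 'b': 0 ⇒ 18;  out=∅∪out(18)=∅
  fail(19) 'bd': from fail(18)=0 chase 'd': 0 ⇒ 1;  out=∅∪out(1)=∅
  fail(23) 'cb': from fail(5)=0 chase 'b': 0 ⇒ 18;  out=∅∪out(18)=∅
  fail(27) 'cd': from fail(5)=0 chase 'd': 0 ⇒ 1;  out=∅∪out(1)=∅
  fail(3) 'dba': from fail(2)=18 chase 'a': 18→0 ⇒ 13;  out=∅∪out(13)=∅
  fail(7) 'caa': from fail(6)=13 chase 'a': 13→0 ⇒ 13;  out=∅∪out(13)=∅
  fail(15) 'aba': from fail(14)=18 chase 'a': 18→0 ⇒ 13;  out=∅∪out(13)=∅
  fail(20) 'bdc': from fail(19)=1 chase 'c': 1→0 ⇒ 5;  out=∅∪out(5)=∅
  fail(24) 'cba': from fail(23)=18 chase 'a': 18→0 ⇒ 13;  out=∅∪out(13)=∅
  fail(28) 'cdc': from fail(27)=1 chase 'c': 1→0 ⇒ 5;  out={6}∪out(5)={6}
  fail(4) 'dbab': from fail(3)=13 chase 'b': 13 ⇒ 14;  out={0}∪out(14)={0}
  fail(8) 'caaa': from fail(7)=13 chase 'a': 13→0 ⇒ 13;  out=∅∪out(13)=∅
  fail(10) 'dbac': from fail(3)=13 chase 'c': 13→0 ⇒ 5;  out=∅∪out(5)=∅
  fail(16) 'abab': from fail(15)=13 chase 'b': 13 ⇒ 14;  out=∅∪out(14)=∅
  fail(21) 'bdcd': from fail(20)=5 chase 'd': 5 ⇒ 27;  out=∅∪out(27)=∅
  fail(25) 'cbaa': from fail(24)=13 chase 'a': 13→0 ⇒ 13;  out=∅∪out(13)=∅
  fail(9) 'caaab': from fail(8)=13 chase 'b': 13 ⇒ 14;  out={1}∪out(14)={1}
  fail(11) 'dbacd': from fail(10)=5 chase 'd': 5 ⇒ 27;  out=∅∪out(27)=∅
  fail(17) 'ababd': from fail(16)=14 chase 'd': 14→18 ⇒ 19;  out={3}∪out(19)={3}
  fail(22) 'bdcda': from fail(21)=27 chase 'a': 27→1→0 ⇒ 13;  out={4}∪out(13)={4}
  fail(26) 'cbaad': from fail(25)=13 chase 'd': 13→0 ⇒ 1;  out={5}∪out(1)={5}
  fail(12) 'dbacdc': from fail(11)=27 chase 'c': 27 ⇒ 28;  out={2}∪out(28)={2,6}

Text stream:
pos 0 'b': at 18
pos 1 'd': at 19
pos 2 'b': at 2 (fail-walked)
pos 3 'a': at 3
pos 4 'c': at 10
pos 5 'd': at 11
pos 6 'c': at 12  ** P2@[1:6],P6@[4:6]
pos 7 'd': at 27 (fail-walked)
pos 8 'b': at 2 (fail-walked)
pos 9 'a': at 3
pos 10 'b': at 4  ** P0@[7:10]
pos 11 'c': at 5 (fail-walked)
pos 12 'b': at 23
pos 13 'd': at 19 (fail-walked)
pos 14 'b': at 2 (fail-walked)
pos 15 'a': at 3
pos 16 'c': at 10
pos 17 'd': at 11
pos 18 'c': at 12  ** P2@[13:18],P6@[16:18]
pos 19 'b': at 23 (fail-walked)
pos 20 'a': at 24
pos 21 'b': at 14 (fail-walked)
pos 22 'a': at 15
pos 23 'b': at 16
pos 24 'd': at 17  ** P3@[20:24]
pos 25 'a': at 13 (fail-walked)
pos 26 'b': at 14
pos 27 'b': at 18 (fail-walked)
pos 28 'a': at 13 (fail-walked)
pos 29 'd': at 1 (fail-walked)
pos 30 'b': at 2
pos 31 'a': at 3
pos 32 'c': at 10
pos 33 'd': at 11
pos 34 'c': at 12  ** P2@[29:34],P6@[32:34]
pos 35 'a': at 6 (fail-walked)
pos 36 'c': at 5 (fail-walked)
pos 37 'd': at 27
pos 38 'b': at 2 (fail-walked)

Matches: [[6,2],[6,6],[10,0],[18,2],[18,6],[24,3],[34,2],[34,6]]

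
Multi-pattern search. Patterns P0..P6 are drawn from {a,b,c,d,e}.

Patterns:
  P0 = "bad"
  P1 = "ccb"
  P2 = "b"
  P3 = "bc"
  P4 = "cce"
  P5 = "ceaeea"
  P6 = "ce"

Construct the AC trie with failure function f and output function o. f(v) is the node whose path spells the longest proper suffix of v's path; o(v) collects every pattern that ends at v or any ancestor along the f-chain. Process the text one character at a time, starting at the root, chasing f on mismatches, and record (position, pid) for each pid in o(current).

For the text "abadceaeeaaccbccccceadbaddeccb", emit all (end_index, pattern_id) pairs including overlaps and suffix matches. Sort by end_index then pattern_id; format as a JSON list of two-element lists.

Build:
Trie (insert patterns):
  n0 'ε': b→1 c→4
  n1 'b': a→2 c→7  ←P2
  n2 'ba': d→3
  n3 'bad': ·  ←P0
  n4 'c': c→5 e→9
  n5 'cc': b→6 e→8
  n6 'ccb': ·  ←P1
  n7 'bc': ·  ←P3
  n8 'cce': ·  ←P4
  n9 'ce': a→10  ←P6
  n10 'cea': e→11
  n11 'ceae': e→12
  n12 'ceaee': a→13
  n13 'ceaeea': ·  ←P5

Failure links (BFS by depth):
  fail(1) 'b': from fail(0)=0 chase 'b': 0 ⇒ 0;  out={2}∪out(0)={2}
  fail(4) 'c': from fail(0)=0 chase 'c': 0 ⇒ 0;  out=∅∪out(0)=∅
  fail(2) 'ba': from fail(1)=0 chase 'a': 0 ⇒ 0;  out=∅∪out(0)=∅
  fail(5) 'cc': from fail(4)=0 chase 'c': 0 ⇒ 4;  out=∅∪out(4)=∅
  fail(7) 'bc': from fail(1)=0 chase 'c': 0 ⇒ 4;  out={3}∪out(4)={3}
  fail(9) 'ce': from fail(4)=0 chase 'e': 0 ⇒ 0;  out={6}∪out(0)={6}
  fail(3) 'bad': from fail(2)=0 chase 'd': 0 ⇒ 0;  out={0}∪out(0)={0}
  fail(6) 'ccb': from fail(5)=4 chase 'b': 4→0 ⇒ 1;  out={1}∪out(1)={1,2}
  fail(8) 'cce': from fail(5)=4 chase 'e': 4 ⇒ 9;  out={4}∪out(9)={4,6}
  fail(10) 'cea': from fail(9)=0 chase 'a': 0 ⇒ 0;  out=∅∪out(0)=∅
  fail(11) 'ceae': from fail(10)=0 chase 'e': 0 ⇒ 0;  out=∅∪out(0)=∅
  fail(12) 'ceaee': from fail(11)=0 chase 'e': 0 ⇒ 0;  out=∅∪out(0)=∅
  fail(13) 'ceaeea': from fail(12)=0 chase 'a': 0 ⇒ 0;  out={5}∪out(0)={5}

Text stream:
i=0 'a': node 0→0
i=1 'b': node 0→1  ** P2@[1:1]
i=2 'a': node 1→2
i=3 'd': node 2→3  ** P0@[1:3]
i=4 'c': node 3→4 ·f
i=5 'e': node 4→9  ** P6@[4:5]
i=6 'a': node 9→10
i=7 'e': node 10→11
i=8 'e': node 11→12
i=9 'a': node 12→13  ** P5@[4:9]
i=10 'a': node 13→0 ·f
i=11 'c': node 0→4
i=12 'c': node 4→5
i=13 'b': node 5→6  ** P1@[11:13],P2@[13:13]
i=14 'c': node 6→7 ·f  ** P3@[13:14]
i=15 'c': node 7→5 ·f
i=16 'c': node 5→5 ·f
i=17 'c': node 5→5 ·f
i=18 'c': node 5→5 ·f
i=19 'e': node 5→8  ** P4@[17:19],P6@[18:19]
i=20 'a': node 8→10 ·f
i=21 'd': node 10→0 ·f
i=22 'b': node 0→1  ** P2@[22:22]
i=23 'a': node 1→2
i=24 'd': node 2→3  ** P0@[22:24]
i=25 'd': node 3→0 ·f
i=26 'e': node 0→0
i=27 'c': node 0→4
i=28 'c': node 4→5
i=29 'b': node 5→6  ** P1@[27:29],P2@[29:29]

All matches (sorted): [[1,2],[3,0],[5,6],[9,5],[13,1],[13,2],[14,3],[19,4],[19,6],[22,2],[24,0],[29,1],[29,2]]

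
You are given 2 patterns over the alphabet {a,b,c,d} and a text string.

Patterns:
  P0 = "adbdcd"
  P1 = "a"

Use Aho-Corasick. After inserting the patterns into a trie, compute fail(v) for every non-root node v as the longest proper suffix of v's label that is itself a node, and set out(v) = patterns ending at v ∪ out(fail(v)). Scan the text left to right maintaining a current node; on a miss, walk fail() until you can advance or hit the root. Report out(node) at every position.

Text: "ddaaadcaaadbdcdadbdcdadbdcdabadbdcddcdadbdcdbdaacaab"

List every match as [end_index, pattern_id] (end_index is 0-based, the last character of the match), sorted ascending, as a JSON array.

Construct AC machine:
Trie nodes:
  0='ε' goto a→1
  1='a' goto d→2  [P1 ends]
  2='ad' goto b→3
  3='adb' goto d→4
  4='adbd' goto c→5
  5='adbdc' goto d→6
  6='adbdcd' goto ·  [P0 ends]

BFS fail/out derivation:
  n1('a'): parent n0 fail=0; on 'a' 0 → fail=0;  out {1}∪∅={1}
  n2('ad'): parent n1 fail=0; on 'd' 0 → fail=0;  out ∅∪∅=∅
  n3('adb'): parent n2 fail=0; on 'b' 0 → fail=0;  out ∅∪∅=∅
  n4('adbd'): parent n3 fail=0; on 'd' 0 → fail=0;  out ∅∪∅=∅
  n5('adbdc'): parent n4 fail=0; on 'c' 0 → fail=0;  out ∅∪∅=∅
  n6('adbdcd'): parent n5 fail=0; on 'd' 0 → fail=0;  out {0}∪∅={0}

Text stream:
i=0 'd': node 0→0
i=1 'd': node 0→0
i=2 'a': node 0→1  ** P1@[2:2]
i=3 'a': node 1→1 (via fail)  ** P1@[3:3]
i=4 'a': node 1→1 (via fail)  ** P1@[4:4]
i=5 'd': node 1→2
i=6 'c': node 2→0 (via fail)
i=7 'a': node 0→1  ** P1@[7:7]
i=8 'a': node 1→1 (via fail)  ** P1@[8:8]
i=9 'a': node 1→1 (via fail)  ** P1@[9:9]
i=10 'd': node 1→2
i=11 'b': node 2→3
i=12 'd': node 3→4
i=13 'c': node 4→5
i=14 'd': node 5→6  ** P0@[9:14]
i=15 'a': node 6→1 (via fail)  ** P1@[15:15]
i=16 'd': node 1→2
i=17 'b': node 2→3
i=18 'd': node 3→4
i=19 'c': node 4→5
i=20 'd': node 5→6  ** P0@[15:20]
i=21 'a': node 6→1 (via fail)  ** P1@[21:21]
i=22 'd': node 1→2
i=23 'b': node 2→3
i=24 'd': node 3→4
i=25 'c': node 4→5
i=26 'd': node 5→6  ** P0@[21:26]
i=27 'a': node 6→1 (via fail)  ** P1@[27:27]
i=28 'b': node 1→0 (via fail)
i=29 'a': node 0→1  ** P1@[29:29]
i=30 'd': node 1→2
i=31 'b': node 2→3
i=32 'd': node 3→4
i=33 'c': node 4→5
i=34 'd': node 5→6  ** P0@[29:34]
i=35 'd': node 6→0 (via fail)
i=36 'c': node 0→0
i=37 'd': node 0→0
i=38 'a': node 0→1  ** P1@[38:38]
i=39 'd': node 1→2
i=40 'b': node 2→3
i=41 'd': node 3→4
i=42 'c': node 4→5
i=43 'd': node 5→6  ** P0@[38:43]
i=44 'b': node 6→0 (via fail)
i=45 'd': node 0→0
i=46 'a': node 0→1  ** P1@[46:46]
i=47 'a': node 1→1 (via fail)  ** P1@[47:47]
i=48 'c': node 1→0 (via fail)
i=49 'a': node 0→1  ** P1@[49:49]
i=50 'a': node 1→1 (via fail)  ** P1@[50:50]
i=51 'b': node 1→0 (via fail)

All matches (sorted): [[2,1],[3,1],[4,1],[7,1],[8,1],[9,1],[14,0],[15,1],[20,0],[21,1],[26,0],[27,1],[29,1],[34,0],[38,1],[43,0],[46,1],[47,1],[49,1],[50,1]]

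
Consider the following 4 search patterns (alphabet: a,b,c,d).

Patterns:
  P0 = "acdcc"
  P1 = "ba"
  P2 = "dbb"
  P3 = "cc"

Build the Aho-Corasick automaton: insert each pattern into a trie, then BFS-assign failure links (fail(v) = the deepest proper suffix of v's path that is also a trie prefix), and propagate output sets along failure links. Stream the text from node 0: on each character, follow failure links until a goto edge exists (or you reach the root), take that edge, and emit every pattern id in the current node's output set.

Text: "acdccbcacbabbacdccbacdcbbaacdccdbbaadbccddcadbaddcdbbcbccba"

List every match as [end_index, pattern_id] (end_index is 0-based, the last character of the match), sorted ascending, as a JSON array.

Construct AC machine:
Trie nodes:
  0='ε' goto a→1 b→6 c→11 d→8
  1='a' goto c→2
  2='ac' goto d→3
  3='acd' goto c→4
  4='acdc' goto c→5
  5='acdcc' goto ·  ←P0
  6='b' goto a→7
  7='ba' goto ·  ←P1
  8='d' goto b→9
  9='db' goto b→10
  10='dbb' goto ·  ←P2
  11='c' goto c→12
  12='cc' goto ·  ←P3

Failure links (BFS by depth):
  fail(1) 'a': from fail(0)=0 chase 'a': 0 ⇒ 0;  out=∅∪out(0)=∅
  fail(6) 'b': from fail(0)=0 chase 'b': 0 ⇒ 0;  out=∅∪out(0)=∅
  fail(8) 'd': from fail(0)=0 chase 'd': 0 ⇒ 0;  out=∅∪out(0)=∅
  fail(11) 'c': from fail(0)=0 chase 'c': 0 ⇒ 0;  out=∅∪out(0)=∅
  fail(2) 'ac': from fail(1)=0 chase 'c': 0 ⇒ 11;  out=∅∪out(11)=∅
  fail(7) 'ba': from fail(6)=0 chase 'a': 0 ⇒ 1;  out={1}∪out(1)={1}
  fail(9) 'db': from fail(8)=0 chase 'b': 0 ⇒ 6;  out=∅∪out(6)=∅
  fail(12) 'cc': from fail(11)=0 chase 'c': 0 ⇒ 11;  out={3}∪out(11)={3}
  fail(3) 'acd': from fail(2)=11 chase 'd': 11→0 ⇒ 8;  out=∅∪out(8)=∅
  fail(10) 'dbb': from fail(9)=6 chase 'b': 6→0 ⇒ 6;  out={2}∪out(6)={2}
  fail(4) 'acdc': from fail(3)=8 chase 'c': 8→0 ⇒ 11;  out=∅∪out(11)=∅
  fail(5) 'acdcc': from fail(4)=11 chase 'c': 11 ⇒ 12;  out={0}∪out(12)={0,3}

Text stream:
[0] read 'a'  n0⇒n1
[1] read 'c'  n1⇒n2
[2] read 'd'  n2⇒n3
[3] read 'c'  n3⇒n4
[4] read 'c'  n4⇒n5  ** P0@[0:4],P3@[3:4]
[5] read 'b'  n5⇒n6 (via fail)
[6] read 'c'  n6⇒n11 (via fail)
[7] read 'a'  n11⇒n1 (via fail)
[8] read 'c'  n1⇒n2
[9] read 'b'  n2⇒n6 (via fail)
[10] read 'a'  n6⇒n7  ** P1@[9:10]
[11] read 'b'  n7⇒n6 (via fail)
[12] read 'b'  n6⇒n6 (via fail)
[13] read 'a'  n6⇒n7  ** P1@[12:13]
[14] read 'c'  n7⇒n2 (via fail)
[15] read 'd'  n2⇒n3
[16] read 'c'  n3⇒n4
[17] read 'c'  n4⇒n5  ** P0@[13:17],P3@[16:17]
[18] read 'b'  n5⇒n6 (via fail)
[19] read 'a'  n6⇒n7  ** P1@[18:19]
[20] read 'c'  n7⇒n2 (via fail)
[21] read 'd'  n2⇒n3
[22] read 'c'  n3⇒n4
[23] read 'b'  n4⇒n6 (via fail)
[24] read 'b'  n6⇒n6 (via fail)
[25] read 'a'  n6⇒n7  ** P1@[24:25]
[26] read 'a'  n7⇒n1 (via fail)
[27] read 'c'  n1⇒n2
[28] read 'd'  n2⇒n3
[29] read 'c'  n3⇒n4
[30] read 'c'  n4⇒n5  ** P0@[26:30],P3@[29:30]
[31] read 'd'  n5⇒n8 (via fail)
[32] read 'b'  n8⇒n9
[33] read 'b'  n9⇒n10  ** P2@[31:33]
[34] read 'a'  n10⇒n7 (via fail)  ** P1@[33:34]
[35] read 'a'  n7⇒n1 (via fail)
[36] read 'd'  n1⇒n8 (via fail)
[37] read 'b'  n8⇒n9
[38] read 'c'  n9⇒n11 (via fail)
[39] read 'c'  n11⇒n12  ** P3@[38:39]
[40] read 'd'  n12⇒n8 (via fail)
[41] read 'd'  n8⇒n8 (via fail)
[42] read 'c'  n8⇒n11 (via fail)
[43] read 'a'  n11⇒n1 (via fail)
[44] read 'd'  n1⇒n8 (via fail)
[45] read 'b'  n8⇒n9
[46] read 'a'  n9⇒n7 (via fail)  ** P1@[45:46]
[47] read 'd'  n7⇒n8 (via fail)
[48] read 'd'  n8⇒n8 (via fail)
[49] read 'c'  n8⇒n11 (via fail)
[50] read 'd'  n11⇒n8 (via fail)
[51] read 'b'  n8⇒n9
[52] read 'b'  n9⇒n10  ** P2@[50:52]
[53] read 'c'  n10⇒n11 (via fail)
[54] read 'b'  n11⇒n6 (via fail)
[55] read 'c'  n6⇒n11 (via fail)
[56] read 'c'  n11⇒n12  ** P3@[55:56]
[57] read 'b'  n12⇒n6 (via fail)
[58] read 'a'  n6⇒n7  ** P1@[57:58]

Result: [[4,0],[4,3],[10,1],[13,1],[17,0],[17,3],[19,1],[25,1],[30,0],[30,3],[33,2],[34,1],[39,3],[46,1],[52,2],[56,3],[58,1]]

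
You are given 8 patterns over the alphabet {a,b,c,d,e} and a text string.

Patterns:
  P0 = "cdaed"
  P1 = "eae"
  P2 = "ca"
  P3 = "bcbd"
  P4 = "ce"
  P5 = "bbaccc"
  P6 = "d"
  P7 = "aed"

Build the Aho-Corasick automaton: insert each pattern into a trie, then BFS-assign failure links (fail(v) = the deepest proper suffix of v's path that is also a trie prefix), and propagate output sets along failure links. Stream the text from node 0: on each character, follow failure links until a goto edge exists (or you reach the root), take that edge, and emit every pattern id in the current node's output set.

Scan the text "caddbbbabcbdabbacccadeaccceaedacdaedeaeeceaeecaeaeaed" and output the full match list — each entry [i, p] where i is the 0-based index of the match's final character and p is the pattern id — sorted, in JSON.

Build automaton:
Trie (insert patterns):
  n0 'ε': a→21 b→10 c→1 d→20 e→6
  n1 'c': a→9 d→2 e→14
  n2 'cd': a→3
  n3 'cda': e→4
  n4 'cdae': d→5
  n5 'cdaed': ·  [P0 ends]
  n6 'e': a→7
  n7 'ea': e→8
  n8 'eae': ·  [P1 ends]
  n9 'ca': ·  [P2 ends]
  n10 'b': b→15 c→11
  n11 'bc': b→12
  n12 'bcb': d→13
  n13 'bcbd': ·  [P3 ends]
  n14 'ce': ·  [P4 ends]
  n15 'bb': a→16
  n16 'bba': c→17
  n17 'bbac': c→18
  n18 'bbacc': c→19
  n19 'bbaccc': ·  [P5 ends]
  n20 'd': ·  [P6 ends]
  n21 'a': e→22
  n22 'ae': d→23
  n23 'aed': ·  [P7 ends]

BFS fail/out derivation:
  n1('c'): parent n0 fail=0; on 'c' 0 → fail=0;  out ∅∪∅=∅
  n6('e'): parent n0 fail=0; on 'e' 0 → fail=0;  out ∅∪∅=∅
  n10('b'): parent n0 fail=0; on 'b' 0 → fail=0;  out ∅∪∅=∅
  n20('d'): parent n0 fail=0; on 'd' 0 → fail=0;  out {6}∪∅={6}
  n21('a'): parent n0 fail=0; on 'a' 0 → fail=0;  out ∅∪∅=∅
  n2('cd'): parent n1 fail=0; on 'd' 0 → fail=20;  out ∅∪{6}={6}
  n7('ea'): parent n6 fail=0; on 'a' 0 → fail=21;  out ∅∪∅=∅
  n9('ca'): parent n1 fail=0; on 'a' 0 → fail=21;  out {2}∪∅={2}
  n11('bc'): parent n10 fail=0; on 'c' 0 → fail=1;  out ∅∪∅=∅
  n14('ce'): parent n1 fail=0; on 'e' 0 → fail=6;  out {4}∪∅={4}
  n15('bb'): parent n10 fail=0; on 'b' 0 → fail=10;  out ∅∪∅=∅
  n22('ae'): parent n21 fail=0; on 'e' 0 → fail=6;  out ∅∪∅=∅
  n3('cda'): parent n2 fail=20; on 'a' 20→0 → fail=21;  out ∅∪∅=∅
  n8('eae'): parent n7 fail=21; on 'e' 21 → fail=22;  out {1}∪∅={1}
  n12('bcb'): parent n11 fail=1; on 'b' 1→0 → fail=10;  out ∅∪∅=∅
  n16('bba'): parent n15 fail=10; on 'a' 10→0 → fail=21;  out ∅∪∅=∅
  n23('aed'): parent n22 fail=6; on 'd' 6→0 → fail=20;  out {7}∪{6}={6,7}
  n4('cdae'): parent n3 fail=21; on 'e' 21 → fail=22;  out ∅∪∅=∅
  n13('bcbd'): parent n12 fail=10; on 'd' 10→0 → fail=20;  out {3}∪{6}={3,6}
  n17('bbac'): parent n16 fail=21; on 'c' 21→0 → fail=1;  out ∅∪∅=∅
  n5('cdaed'): parent n4 fail=22; on 'd' 22 → fail=23;  out {0}∪{6,7}={0,6,7}
  n18('bbacc'): parent n17 fail=1; on 'c' 1→0 → fail=1;  out ∅∪∅=∅
  n19('bbaccc'): parent n18 fail=1; on 'c' 1→0 → fail=1;  out {5}∪∅={5}

Run:
[0] read 'c'  n0⇒n1
[1] read 'a'  n1⇒n9  emit P2@[0:1]
[2] read 'd'  n9⇒n20 (fail-walked)  emit P6@[2:2]
[3] read 'd'  n20⇒n20 (fail-walked)  emit P6@[3:3]
[4] read 'b'  n20⇒n10 (fail-walked)
[5] read 'b'  n10⇒n15
[6] read 'b'  n15⇒n15 (fail-walked)
[7] read 'a'  n15⇒n16
[8] read 'b'  n16⇒n10 (fail-walked)
[9] read 'c'  n10⇒n11
[10] read 'b'  n11⇒n12
[11] read 'd'  n12⇒n13  emit P3@[8:11],P6@[11:11]
[12] read 'a'  n13⇒n21 (fail-walked)
[13] read 'b'  n21⇒n10 (fail-walked)
[14] read 'b'  n10⇒n15
[15] read 'a'  n15⇒n16
[16] read 'c'  n16⇒n17
[17] read 'c'  n17⇒n18
[18] read 'c'  n18⇒n19  emit P5@[13:18]
[19] read 'a'  n19⇒n9 (fail-walked)  emit P2@[18:19]
[20] read 'd'  n9⇒n20 (fail-walked)  emit P6@[20:20]
[21] read 'e'  n20⇒n6 (fail-walked)
[22] read 'a'  n6⇒n7
[23] read 'c'  n7⇒n1 (fail-walked)
[24] read 'c'  n1⇒n1 (fail-walked)
[25] read 'c'  n1⇒n1 (fail-walked)
[26] read 'e'  n1⇒n14  emit P4@[25:26]
[27] read 'a'  n14⇒n7 (fail-walked)
[28] read 'e'  n7⇒n8  emit P1@[26:28]
[29] read 'd'  n8⇒n23 (fail-walked)  emit P6@[29:29],P7@[27:29]
[30] read 'a'  n23⇒n21 (fail-walked)
[31] read 'c'  n21⇒n1 (fail-walked)
[32] read 'd'  n1⇒n2  emit P6@[32:32]
[33] read 'a'  n2⇒n3
[34] read 'e'  n3⇒n4
[35] read 'd'  n4⇒n5  emit P0@[31:35],P6@[35:35],P7@[33:35]
[36] read 'e'  n5⇒n6 (fail-walked)
[37] read 'a'  n6⇒n7
[38] read 'e'  n7⇒n8  emit P1@[36:38]
[39] read 'e'  n8⇒n6 (fail-walked)
[40] read 'c'  n6⇒n1 (fail-walked)
[41] read 'e'  n1⇒n14  emit P4@[40:41]
[42] read 'a'  n14⇒n7 (fail-walked)
[43] read 'e'  n7⇒n8  emit P1@[41:43]
[44] read 'e'  n8⇒n6 (fail-walked)
[45] read 'c'  n6⇒n1 (fail-walked)
[46] read 'a'  n1⇒n9  emit P2@[45:46]
[47] read 'e'  n9⇒n22 (fail-walked)
[48] read 'a'  n22⇒n7 (fail-walked)
[49] read 'e'  n7⇒n8  emit P1@[47:49]
[50] read 'a'  n8⇒n7 (fail-walked)
[51] read 'e'  n7⇒n8  emit P1@[49:51]
[52] read 'd'  n8⇒n23 (fail-walked)  emit P6@[52:52],P7@[50:52]

Result: [[1,2],[2,6],[3,6],[11,3],[11,6],[18,5],[19,2],[20,6],[26,4],[28,1],[29,6],[29,7],[32,6],[35,0],[35,6],[35,7],[38,1],[41,4],[43,1],[46,2],[49,1],[51,1],[52,6],[52,7]]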